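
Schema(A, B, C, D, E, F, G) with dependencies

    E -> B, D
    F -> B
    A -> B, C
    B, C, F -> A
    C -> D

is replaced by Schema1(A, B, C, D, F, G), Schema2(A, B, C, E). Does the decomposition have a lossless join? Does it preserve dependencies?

lossy and not dependency-preserving

Lossless test: (A, B, C)⁺ = {A, B, C, D}, which is a superkey of neither fragment — lossy.
Dependency preservation: the restricted closure of {E} across the fragments never reaches {B, D}, so E → B, D cannot be enforced without a join — not preserved.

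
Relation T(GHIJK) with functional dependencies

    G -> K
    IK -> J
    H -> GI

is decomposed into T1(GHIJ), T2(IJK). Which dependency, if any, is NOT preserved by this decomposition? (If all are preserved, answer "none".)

Check G → K: no single fragment contains all of {GK}, and the restricted closure of {G} across the fragments never reaches {K}.
IK → J is preserved.
H → GI is preserved.

G -> K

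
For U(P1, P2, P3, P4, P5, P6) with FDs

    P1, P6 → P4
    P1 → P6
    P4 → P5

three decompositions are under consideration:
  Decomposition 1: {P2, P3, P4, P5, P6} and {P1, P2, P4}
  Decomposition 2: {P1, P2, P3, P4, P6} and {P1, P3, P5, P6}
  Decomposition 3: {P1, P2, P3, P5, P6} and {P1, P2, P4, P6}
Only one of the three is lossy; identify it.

Decomposition 1

Decomposition 1: common = {P2, P4}, closure = {P2, P4, P5} → lossy.
Decomposition 2: common = {P1, P3, P6}, closure = {P1, P3, P4, P5, P6} → lossless.
Decomposition 3: common = {P1, P2, P6}, closure = {P1, P2, P4, P5, P6} → lossless.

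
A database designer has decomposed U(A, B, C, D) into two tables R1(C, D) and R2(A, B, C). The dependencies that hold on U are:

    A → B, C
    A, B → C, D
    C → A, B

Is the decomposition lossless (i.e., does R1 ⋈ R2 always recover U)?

Common attributes: R1 ∩ R2 = {C}.
Closure of {C}: C → A, B applies, adding A, B; A, B → C, D applies, adding D. So (C)⁺ = {A, B, C, D}.
This closure contains every attribute of R1, so R1 ∩ R2 → R1. The join is lossless.

Yes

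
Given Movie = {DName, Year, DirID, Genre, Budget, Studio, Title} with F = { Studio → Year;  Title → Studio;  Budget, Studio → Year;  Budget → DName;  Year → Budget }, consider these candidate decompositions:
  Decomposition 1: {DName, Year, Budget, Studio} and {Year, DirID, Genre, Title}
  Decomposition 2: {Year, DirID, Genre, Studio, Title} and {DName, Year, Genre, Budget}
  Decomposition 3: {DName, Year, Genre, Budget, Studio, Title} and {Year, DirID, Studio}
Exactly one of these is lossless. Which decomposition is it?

Decomposition 2

Decomposition 1: common = {Year}, closure = {DName, Year, Budget} → lossy.
Decomposition 2: common = {Year, Genre}, closure = {DName, Year, Genre, Budget} → lossless.
Decomposition 3: common = {Year, Studio}, closure = {DName, Year, Budget, Studio} → lossy.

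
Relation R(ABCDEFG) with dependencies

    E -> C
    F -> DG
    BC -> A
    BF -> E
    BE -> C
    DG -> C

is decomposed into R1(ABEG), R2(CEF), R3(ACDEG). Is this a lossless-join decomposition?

No

Chase test. Columns are ABCDEFG; row i has aⱼ where attribute j ∈ Ri, else bᵢⱼ.
Initial tableau (one row per fragment):
  row 1: a1 a2 b13 b14 a5 b16 a7
  row 2: b21 b22 a3 b24 a5 a6 b27
  row 3: a1 b32 a3 a4 a5 b36 a7
Rows 1 and 2 agree on E; apply E→C and equate their C entries.
No row becomes fully distinguished — the join is lossy.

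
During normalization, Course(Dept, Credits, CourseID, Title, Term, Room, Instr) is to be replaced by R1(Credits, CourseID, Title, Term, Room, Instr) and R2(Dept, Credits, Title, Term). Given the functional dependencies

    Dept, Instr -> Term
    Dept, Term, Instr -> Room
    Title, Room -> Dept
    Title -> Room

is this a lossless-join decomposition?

Common attributes: R1 ∩ R2 = {Credits, Title, Term}.
Closure of {Credits, Title, Term}: Title → Room applies, adding Room; Title, Room → Dept applies, adding Dept. So (Credits, Title, Term)⁺ = {Dept, Credits, Title, Term, Room}.
This closure contains every attribute of R2, so R1 ∩ R2 → R2. The join is lossless.

Yes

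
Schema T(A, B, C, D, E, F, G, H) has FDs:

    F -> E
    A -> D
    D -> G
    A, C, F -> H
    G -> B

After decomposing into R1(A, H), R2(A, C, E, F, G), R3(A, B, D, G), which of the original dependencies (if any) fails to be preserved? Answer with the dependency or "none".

Check A, C, F → H: no single fragment contains all of {A, C, F, H}, and the restricted closure of {A, C, F} across the fragments never reaches {H}.
F → E is preserved.
A → D is preserved.
D → G is preserved.
G → B is preserved.

A, C, F -> H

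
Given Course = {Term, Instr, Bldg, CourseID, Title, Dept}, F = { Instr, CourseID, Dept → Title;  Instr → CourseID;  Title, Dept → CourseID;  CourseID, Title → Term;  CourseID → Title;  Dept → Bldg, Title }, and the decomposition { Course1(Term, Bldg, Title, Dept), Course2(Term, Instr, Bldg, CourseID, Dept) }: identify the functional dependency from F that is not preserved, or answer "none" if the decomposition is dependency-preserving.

Check CourseID → Title: no single fragment contains all of {CourseID, Title}, and the restricted closure of {CourseID} across the fragments never reaches {Title}.
Instr, CourseID, Dept → Title is preserved.
Instr → CourseID is preserved.
Title, Dept → CourseID is preserved.
CourseID, Title → Term is preserved.
Dept → Bldg, Title is preserved.

CourseID → Title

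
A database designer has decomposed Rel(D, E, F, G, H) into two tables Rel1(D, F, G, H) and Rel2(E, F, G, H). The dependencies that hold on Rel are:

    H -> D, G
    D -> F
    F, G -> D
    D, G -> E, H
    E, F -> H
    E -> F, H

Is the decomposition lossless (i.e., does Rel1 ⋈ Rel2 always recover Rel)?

Yes

Common attributes: Rel1 ∩ Rel2 = {F, G, H}.
Closure of {F, G, H}: H → D, G applies, adding D; D, G → E, H applies, adding E. So (F, G, H)⁺ = {D, E, F, G, H}.
This closure contains every attribute of Rel1, so Rel1 ∩ Rel2 → Rel1. The join is lossless.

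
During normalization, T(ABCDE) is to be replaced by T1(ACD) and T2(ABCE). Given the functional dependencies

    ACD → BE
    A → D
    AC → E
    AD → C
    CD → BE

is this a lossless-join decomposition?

Yes

Common attributes: T1 ∩ T2 = {AC}.
Closure of {AC}: A → D applies, adding D; AC → E applies, adding E; CD → BE applies, adding B. So (AC)⁺ = {ABCDE}.
This closure contains every attribute of T1, so T1 ∩ T2 → T1. The join is lossless.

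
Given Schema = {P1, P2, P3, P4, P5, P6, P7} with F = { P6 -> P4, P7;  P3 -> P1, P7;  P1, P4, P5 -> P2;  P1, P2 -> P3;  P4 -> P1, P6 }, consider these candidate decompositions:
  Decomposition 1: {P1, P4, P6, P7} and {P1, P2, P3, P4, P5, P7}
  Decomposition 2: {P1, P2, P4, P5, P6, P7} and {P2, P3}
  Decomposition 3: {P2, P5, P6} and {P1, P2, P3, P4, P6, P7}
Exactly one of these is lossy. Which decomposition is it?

Decomposition 2

Decomposition 1: common = {P1, P4, P7}, closure = {P1, P4, P6, P7} → lossless.
Decomposition 2: common = {P2}, closure = {P2} → lossy.
Decomposition 3: common = {P2, P6}, closure = {P1, P2, P3, P4, P6, P7} → lossless.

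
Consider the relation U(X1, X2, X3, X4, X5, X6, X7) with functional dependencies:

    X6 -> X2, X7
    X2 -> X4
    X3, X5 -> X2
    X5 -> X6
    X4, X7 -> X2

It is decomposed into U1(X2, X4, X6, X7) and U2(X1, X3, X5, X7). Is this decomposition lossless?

Common attributes: U1 ∩ U2 = {X7}.
No dependency enlarges {X7}, so (X7)⁺ = {X7}.
The closure contains neither all of U1 = {X2, X4, X6, X7} nor all of U2 = {X1, X3, X5, X7}, so the common attributes are not a superkey of either fragment. The join is lossy.

No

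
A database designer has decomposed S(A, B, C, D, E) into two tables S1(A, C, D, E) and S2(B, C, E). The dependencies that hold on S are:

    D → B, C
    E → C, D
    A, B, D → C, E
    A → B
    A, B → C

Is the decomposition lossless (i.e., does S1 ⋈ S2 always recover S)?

Yes

Common attributes: S1 ∩ S2 = {C, E}.
Closure of {C, E}: E → C, D applies, adding D; D → B, C applies, adding B. So (C, E)⁺ = {B, C, D, E}.
This closure contains every attribute of S2, so S1 ∩ S2 → S2. The join is lossless.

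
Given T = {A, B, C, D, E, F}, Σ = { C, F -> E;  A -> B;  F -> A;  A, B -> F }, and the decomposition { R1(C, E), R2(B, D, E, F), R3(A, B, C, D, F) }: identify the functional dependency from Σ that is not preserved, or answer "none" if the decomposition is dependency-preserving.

C, F -> E

Check C, F → E: no single fragment contains all of {C, E, F}, and the restricted closure of {C, F} across the fragments never reaches {E}.
A → B is preserved.
F → A is preserved.
A, B → F is preserved.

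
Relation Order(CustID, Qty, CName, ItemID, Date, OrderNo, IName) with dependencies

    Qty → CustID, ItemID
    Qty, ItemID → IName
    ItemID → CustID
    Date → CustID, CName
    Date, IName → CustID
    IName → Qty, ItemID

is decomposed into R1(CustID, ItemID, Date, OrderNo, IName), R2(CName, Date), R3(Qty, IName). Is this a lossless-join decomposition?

Chase test. Columns are CustID, Qty, CName, ItemID, Date, OrderNo, IName; row i has aⱼ where attribute j ∈ Ri, else bᵢⱼ.
Initial tableau (one row per fragment):
  row 1: a1 b12 b13 a4 a5 a6 a7
  row 2: b21 b22 a3 b24 a5 b26 b27
  row 3: b31 a2 b33 b34 b35 b36 a7
Rows 1 and 2 agree on Date; apply Date→CustID, CName and equate their CustID, CName entries.
Rows 1 and 3 agree on IName; apply IName→Qty, ItemID and equate their Qty, ItemID entries.
Rows 1 and 3 agree on Qty; apply Qty→CustID, ItemID and equate their CustID, ItemID entries.
Row 1 is now all distinguished symbols — the join is lossless.

Yes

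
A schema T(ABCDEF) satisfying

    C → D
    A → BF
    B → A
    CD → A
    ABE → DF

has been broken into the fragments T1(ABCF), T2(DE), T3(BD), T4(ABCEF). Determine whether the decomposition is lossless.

No

Chase test. Columns are ABCDEF; row i has aⱼ where attribute j ∈ Ti, else bᵢⱼ.
Initial tableau (one row per fragment):
  row 1: a1 a2 a3 b14 b15 a6
  row 2: b21 b22 b23 a4 a5 b26
  row 3: b31 a2 b33 a4 b35 b36
  row 4: a1 a2 a3 b44 a5 a6
Rows 1 and 4 agree on C; apply C→D and equate their D entries.
Rows 1 and 3 agree on B; apply B→A and equate their A entries.
Rows 1 and 3 agree on A; apply A→BF and equate their BF entries.
No row becomes fully distinguished — the join is lossy.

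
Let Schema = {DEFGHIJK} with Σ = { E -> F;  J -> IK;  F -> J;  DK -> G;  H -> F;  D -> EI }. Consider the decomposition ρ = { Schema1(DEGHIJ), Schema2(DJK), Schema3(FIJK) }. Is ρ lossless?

Chase test. Columns are DEFGHIJK; row i has aⱼ where attribute j ∈ Schemai, else bᵢⱼ.
Initial tableau (one row per fragment):
  row 1: a1 a2 b13 a4 a5 a6 a7 b18
  row 2: a1 b22 b23 b24 b25 b26 a7 a8
  row 3: b31 b32 a3 b34 b35 a6 a7 a8
Rows 1 and 2 agree on J; apply J→IK and equate their IK entries.
Rows 1 and 2 agree on DK; apply DK→G and equate their G entries.
Rows 1 and 2 agree on D; apply D→EI and equate their EI entries.
Rows 1 and 2 agree on E; apply E→F and equate their F entries.
No row becomes fully distinguished — the join is lossy.

No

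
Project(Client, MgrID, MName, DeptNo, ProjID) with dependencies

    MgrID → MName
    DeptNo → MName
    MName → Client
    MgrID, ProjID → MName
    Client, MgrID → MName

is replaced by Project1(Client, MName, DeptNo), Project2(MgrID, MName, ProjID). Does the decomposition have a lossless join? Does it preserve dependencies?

Lossless test: (MName)⁺ = {Client, MName}, which is a superkey of neither fragment — lossy.
Dependency preservation: Client, MgrID → MName is not contained in any single fragment, but the restricted closure of its left-hand side across the fragments still reaches the right-hand side; the remaining FDs each lie inside some fragment. All dependencies are preserved.

lossy but dependency-preserving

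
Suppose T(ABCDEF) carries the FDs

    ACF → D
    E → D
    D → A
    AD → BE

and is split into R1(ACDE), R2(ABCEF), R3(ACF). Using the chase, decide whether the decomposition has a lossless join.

Chase test. Columns are ABCDEF; row i has aⱼ where attribute j ∈ Ri, else bᵢⱼ.
Initial tableau (one row per fragment):
  row 1: a1 b12 a3 a4 a5 b16
  row 2: a1 a2 a3 b24 a5 a6
  row 3: a1 b32 a3 b34 b35 a6
Rows 2 and 3 agree on ACF; apply ACF→D and equate their D entries.
Rows 1 and 2 agree on E; apply E→D and equate their D entries.
Rows 1 and 2 agree on AD; apply AD→BE and equate their BE entries.
Rows 1 and 3 agree on AD; apply AD→BE and equate their BE entries.
Row 2 is now all distinguished symbols — the join is lossless.

Yes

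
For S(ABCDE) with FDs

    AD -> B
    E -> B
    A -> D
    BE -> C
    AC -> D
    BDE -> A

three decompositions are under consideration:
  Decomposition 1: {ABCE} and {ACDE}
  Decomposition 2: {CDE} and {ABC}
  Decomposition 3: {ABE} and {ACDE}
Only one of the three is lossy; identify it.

Decomposition 2

Decomposition 1: common = {ACE}, closure = {ABCDE} → lossless.
Decomposition 2: common = {C}, closure = {C} → lossy.
Decomposition 3: common = {AE}, closure = {ABCDE} → lossless.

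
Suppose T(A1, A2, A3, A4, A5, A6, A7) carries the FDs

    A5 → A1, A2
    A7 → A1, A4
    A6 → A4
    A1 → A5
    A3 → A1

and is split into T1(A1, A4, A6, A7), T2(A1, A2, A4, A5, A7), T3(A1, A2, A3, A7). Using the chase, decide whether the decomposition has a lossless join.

No

Chase test. Columns are A1, A2, A3, A4, A5, A6, A7; row i has aⱼ where attribute j ∈ Ti, else bᵢⱼ.
Initial tableau (one row per fragment):
  row 1: a1 b12 b13 a4 b15 a6 a7
  row 2: a1 a2 b23 a4 a5 b26 a7
  row 3: a1 a2 a3 b34 b35 b36 a7
Rows 1 and 3 agree on A7; apply A7→A1, A4 and equate their A1, A4 entries.
Rows 1 and 2 agree on A1; apply A1→A5 and equate their A5 entries.
Rows 1 and 3 agree on A1; apply A1→A5 and equate their A5 entries.
Rows 1 and 2 agree on A5; apply A5→A1, A2 and equate their A1, A2 entries.
No row becomes fully distinguished — the join is lossy.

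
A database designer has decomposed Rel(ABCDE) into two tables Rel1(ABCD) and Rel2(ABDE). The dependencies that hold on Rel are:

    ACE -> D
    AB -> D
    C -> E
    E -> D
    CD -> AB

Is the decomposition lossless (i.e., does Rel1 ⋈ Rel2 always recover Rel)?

No

Common attributes: Rel1 ∩ Rel2 = {ABD}.
No dependency enlarges {ABD}, so (ABD)⁺ = {ABD}.
The closure contains neither all of Rel1 = {ABCD} nor all of Rel2 = {ABDE}, so the common attributes are not a superkey of either fragment. The join is lossy.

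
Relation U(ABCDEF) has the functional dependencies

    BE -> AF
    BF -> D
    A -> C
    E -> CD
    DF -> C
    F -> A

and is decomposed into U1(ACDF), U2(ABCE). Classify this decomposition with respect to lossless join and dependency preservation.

lossy and not dependency-preserving

Lossless test: (AC)⁺ = {AC}, which is a superkey of neither fragment — lossy.
Dependency preservation: the restricted closure of {BE} across the fragments never reaches {AF}, so BE → AF cannot be enforced without a join — not preserved.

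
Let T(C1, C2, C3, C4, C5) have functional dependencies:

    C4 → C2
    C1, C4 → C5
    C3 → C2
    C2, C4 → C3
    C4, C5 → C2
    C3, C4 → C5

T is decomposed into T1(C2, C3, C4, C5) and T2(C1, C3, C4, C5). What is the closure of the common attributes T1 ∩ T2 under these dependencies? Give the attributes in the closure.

C2, C3, C4, C5

T1 ∩ T2 = {C3, C4, C5}.
C4 → C2 applies, adding C2
Closure: {C2, C3, C4, C5}.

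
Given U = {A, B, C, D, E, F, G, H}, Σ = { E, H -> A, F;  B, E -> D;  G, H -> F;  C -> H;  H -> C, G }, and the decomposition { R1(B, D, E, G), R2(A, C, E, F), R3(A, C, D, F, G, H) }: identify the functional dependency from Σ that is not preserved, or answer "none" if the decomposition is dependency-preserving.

none

E, H → A, F: restricted closure across fragments reaches A, F.
B, E → D lies within R1.
G, H → F lies within R3.
C → H lies within R3.
H → C, G lies within R3.
Every dependency is enforceable on the fragments, so the decomposition is dependency-preserving.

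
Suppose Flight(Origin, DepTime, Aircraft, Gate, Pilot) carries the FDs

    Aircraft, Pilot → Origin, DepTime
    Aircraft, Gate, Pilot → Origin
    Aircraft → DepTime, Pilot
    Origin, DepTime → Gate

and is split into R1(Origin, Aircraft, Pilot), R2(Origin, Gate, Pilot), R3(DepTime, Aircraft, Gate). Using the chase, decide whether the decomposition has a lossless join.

Yes

Chase test. Columns are Origin, DepTime, Aircraft, Gate, Pilot; row i has aⱼ where attribute j ∈ Ri, else bᵢⱼ.
Initial tableau (one row per fragment):
  row 1: a1 b12 a3 b14 a5
  row 2: a1 b22 b23 a4 a5
  row 3: b31 a2 a3 a4 b35
Rows 1 and 3 agree on Aircraft; apply Aircraft→DepTime, Pilot and equate their DepTime, Pilot entries.
Rows 1 and 3 agree on Aircraft, Pilot; apply Aircraft, Pilot→Origin, DepTime and equate their Origin, DepTime entries.
Rows 1 and 3 agree on Origin, DepTime; apply Origin, DepTime→Gate and equate their Gate entries.
Row 1 is now all distinguished symbols — the join is lossless.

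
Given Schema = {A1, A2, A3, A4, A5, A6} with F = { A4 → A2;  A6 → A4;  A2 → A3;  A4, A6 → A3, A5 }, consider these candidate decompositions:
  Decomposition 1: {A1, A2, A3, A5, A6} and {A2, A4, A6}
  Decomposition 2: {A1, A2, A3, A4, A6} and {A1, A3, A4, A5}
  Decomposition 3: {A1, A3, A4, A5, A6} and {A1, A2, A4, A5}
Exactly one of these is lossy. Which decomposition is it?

Decomposition 2

Decomposition 1: common = {A2, A6}, closure = {A2, A3, A4, A5, A6} → lossless.
Decomposition 2: common = {A1, A3, A4}, closure = {A1, A2, A3, A4} → lossy.
Decomposition 3: common = {A1, A4, A5}, closure = {A1, A2, A3, A4, A5} → lossless.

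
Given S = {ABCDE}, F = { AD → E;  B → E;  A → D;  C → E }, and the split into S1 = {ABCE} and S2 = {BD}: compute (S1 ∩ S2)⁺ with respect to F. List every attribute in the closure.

BE

S1 ∩ S2 = {B}.
B → E applies, adding E
Closure: {BE}.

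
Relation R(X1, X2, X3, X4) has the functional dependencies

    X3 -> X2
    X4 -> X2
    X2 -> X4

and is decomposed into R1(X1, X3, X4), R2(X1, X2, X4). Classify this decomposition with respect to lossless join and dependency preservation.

Lossless test: (X1, X4)⁺ = {X1, X2, X4}, which contains all of one fragment — lossless.
Dependency preservation: X3 → X2 is not contained in any single fragment, but the restricted closure of its left-hand side across the fragments still reaches the right-hand side; the remaining FDs each lie inside some fragment. All dependencies are preserved.

lossless and dependency-preserving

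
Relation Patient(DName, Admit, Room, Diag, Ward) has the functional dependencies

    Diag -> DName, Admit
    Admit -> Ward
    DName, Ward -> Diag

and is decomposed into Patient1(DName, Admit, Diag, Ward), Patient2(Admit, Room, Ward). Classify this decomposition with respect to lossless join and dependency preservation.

lossy but dependency-preserving

Lossless test: (Admit, Ward)⁺ = {Admit, Ward}, which is a superkey of neither fragment — lossy.
Dependency preservation: every FD's attributes lie within a single fragment, so each can be enforced locally — preserved.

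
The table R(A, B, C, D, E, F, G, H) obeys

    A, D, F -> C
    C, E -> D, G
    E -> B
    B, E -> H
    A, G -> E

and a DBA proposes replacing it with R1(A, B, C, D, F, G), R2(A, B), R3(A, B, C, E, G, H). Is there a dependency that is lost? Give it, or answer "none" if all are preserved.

C, E -> D, G

Check C, E → D, G: no single fragment contains all of {C, D, E, G}, and the restricted closure of {C, E} across the fragments never reaches {D, G}.
A, D, F → C is preserved.
E → B is preserved.
B, E → H is preserved.
A, G → E is preserved.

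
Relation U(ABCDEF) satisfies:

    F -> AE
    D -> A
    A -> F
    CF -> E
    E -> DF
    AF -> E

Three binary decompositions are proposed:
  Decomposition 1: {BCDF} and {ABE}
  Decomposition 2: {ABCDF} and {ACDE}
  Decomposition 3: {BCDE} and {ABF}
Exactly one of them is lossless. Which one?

Decomposition 2

Decomposition 1: common = {B}, closure = {B} → lossy.
Decomposition 2: common = {ACD}, closure = {ACDEF} → lossless.
Decomposition 3: common = {B}, closure = {B} → lossy.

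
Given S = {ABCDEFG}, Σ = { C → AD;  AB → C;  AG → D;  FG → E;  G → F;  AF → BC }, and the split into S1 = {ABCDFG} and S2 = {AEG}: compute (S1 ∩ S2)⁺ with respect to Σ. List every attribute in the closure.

ABCDEFG

S1 ∩ S2 = {AG}.
AG → D applies, adding D
G → F applies, adding F
AF → BC applies, adding BC
FG → E applies, adding E
Closure: {ABCDEFG}.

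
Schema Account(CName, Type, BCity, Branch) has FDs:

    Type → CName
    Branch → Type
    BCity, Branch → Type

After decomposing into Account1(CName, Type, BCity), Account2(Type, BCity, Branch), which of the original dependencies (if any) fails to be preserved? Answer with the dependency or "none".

Type → CName lies within Account1.
Branch → Type lies within Account2.
BCity, Branch → Type lies within Account2.
Every dependency is enforceable on the fragments, so the decomposition is dependency-preserving.

none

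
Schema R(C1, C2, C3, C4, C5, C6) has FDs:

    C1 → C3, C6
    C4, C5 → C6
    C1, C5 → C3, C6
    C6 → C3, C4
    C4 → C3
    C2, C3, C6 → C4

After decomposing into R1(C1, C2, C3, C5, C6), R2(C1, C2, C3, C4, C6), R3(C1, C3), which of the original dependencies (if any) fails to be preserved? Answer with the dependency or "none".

Check C4, C5 → C6: no single fragment contains all of {C4, C5, C6}, and the restricted closure of {C4, C5} across the fragments never reaches {C6}.
C1 → C3, C6 is preserved.
C1, C5 → C3, C6 is preserved.
C6 → C3, C4 is preserved.
C4 → C3 is preserved.
C2, C3, C6 → C4 is preserved.

C4, C5 → C6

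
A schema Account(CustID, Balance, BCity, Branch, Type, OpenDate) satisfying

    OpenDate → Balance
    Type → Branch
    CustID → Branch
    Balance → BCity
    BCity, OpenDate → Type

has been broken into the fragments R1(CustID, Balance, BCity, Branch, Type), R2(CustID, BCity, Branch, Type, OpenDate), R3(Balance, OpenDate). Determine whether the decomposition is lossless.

Yes

Chase test. Columns are CustID, Balance, BCity, Branch, Type, OpenDate; row i has aⱼ where attribute j ∈ Ri, else bᵢⱼ.
Initial tableau (one row per fragment):
  row 1: a1 a2 a3 a4 a5 b16
  row 2: a1 b22 a3 a4 a5 a6
  row 3: b31 a2 b33 b34 b35 a6
Rows 2 and 3 agree on OpenDate; apply OpenDate→Balance and equate their Balance entries.
Rows 1 and 3 agree on Balance; apply Balance→BCity and equate their BCity entries.
Rows 2 and 3 agree on BCity, OpenDate; apply BCity, OpenDate→Type and equate their Type entries.
Rows 1 and 3 agree on Type; apply Type→Branch and equate their Branch entries.
Row 2 is now all distinguished symbols — the join is lossless.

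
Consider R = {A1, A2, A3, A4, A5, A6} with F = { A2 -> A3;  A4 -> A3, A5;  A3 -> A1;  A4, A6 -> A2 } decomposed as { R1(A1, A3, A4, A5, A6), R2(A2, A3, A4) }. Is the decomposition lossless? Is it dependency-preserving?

lossy and not dependency-preserving

Lossless test: (A3, A4)⁺ = {A1, A3, A4, A5}, which is a superkey of neither fragment — lossy.
Dependency preservation: the restricted closure of {A4, A6} across the fragments never reaches {A2}, so A4, A6 → A2 cannot be enforced without a join — not preserved.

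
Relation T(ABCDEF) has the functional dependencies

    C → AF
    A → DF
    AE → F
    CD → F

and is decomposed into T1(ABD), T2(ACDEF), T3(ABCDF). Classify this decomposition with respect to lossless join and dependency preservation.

lossy but dependency-preserving

Lossless test (chase): Rows 1 and 2 agree on A; apply A→DF and equate their DF entries. No row becomes fully distinguished — the join is lossy.
Dependency preservation: every FD's attributes lie within a single fragment, so each can be enforced locally — preserved.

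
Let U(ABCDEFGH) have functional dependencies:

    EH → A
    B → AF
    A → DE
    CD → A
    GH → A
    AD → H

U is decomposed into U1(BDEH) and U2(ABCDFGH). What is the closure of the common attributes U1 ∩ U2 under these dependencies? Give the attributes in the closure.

ABDEFH

U1 ∩ U2 = {BDH}.
B → AF applies, adding AF
A → DE applies, adding E
Closure: {ABDEFH}.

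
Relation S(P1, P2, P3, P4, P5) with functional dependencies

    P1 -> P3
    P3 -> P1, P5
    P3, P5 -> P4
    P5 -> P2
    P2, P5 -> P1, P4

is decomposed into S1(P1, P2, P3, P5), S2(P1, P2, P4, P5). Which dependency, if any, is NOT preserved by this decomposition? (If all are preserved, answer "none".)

P1 → P3 lies within S1.
P3 → P1, P5 lies within S1.
P3, P5 → P4: restricted closure across fragments reaches P4.
P5 → P2 lies within S1.
P2, P5 → P1, P4 lies within S2.
Every dependency is enforceable on the fragments, so the decomposition is dependency-preserving.

none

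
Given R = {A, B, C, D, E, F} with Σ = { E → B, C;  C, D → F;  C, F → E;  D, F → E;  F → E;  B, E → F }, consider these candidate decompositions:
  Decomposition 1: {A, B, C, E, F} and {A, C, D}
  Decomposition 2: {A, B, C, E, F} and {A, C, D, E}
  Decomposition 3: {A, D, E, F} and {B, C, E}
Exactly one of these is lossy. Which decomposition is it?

Decomposition 1: common = {A, C}, closure = {A, C} → lossy.
Decomposition 2: common = {A, C, E}, closure = {A, B, C, E, F} → lossless.
Decomposition 3: common = {E}, closure = {B, C, E, F} → lossless.

Decomposition 1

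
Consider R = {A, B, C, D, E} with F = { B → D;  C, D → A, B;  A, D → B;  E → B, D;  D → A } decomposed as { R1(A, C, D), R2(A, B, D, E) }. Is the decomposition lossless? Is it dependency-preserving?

Lossless test: (A, D)⁺ = {A, B, D}, which is a superkey of neither fragment — lossy.
Dependency preservation: C, D → A, B is not contained in any single fragment, but the restricted closure of its left-hand side across the fragments still reaches the right-hand side; the remaining FDs each lie inside some fragment. All dependencies are preserved.

lossy but dependency-preserving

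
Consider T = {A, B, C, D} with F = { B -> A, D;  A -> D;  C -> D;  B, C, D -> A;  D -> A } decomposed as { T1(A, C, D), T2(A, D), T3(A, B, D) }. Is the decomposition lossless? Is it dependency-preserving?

lossy but dependency-preserving

Lossless test (chase): applying each FD to every pair of rows produces no changes in the tableau, so no row becomes fully distinguished — the join is lossy.
Dependency preservation: B, C, D → A is not contained in any single fragment, but the restricted closure of its left-hand side across the fragments still reaches the right-hand side; the remaining FDs each lie inside some fragment. All dependencies are preserved.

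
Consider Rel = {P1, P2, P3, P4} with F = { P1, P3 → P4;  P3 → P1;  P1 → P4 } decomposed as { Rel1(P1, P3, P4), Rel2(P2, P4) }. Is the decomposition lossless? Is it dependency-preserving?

lossy but dependency-preserving

Lossless test: (P4)⁺ = {P4}, which is a superkey of neither fragment — lossy.
Dependency preservation: every FD's attributes lie within a single fragment, so each can be enforced locally — preserved.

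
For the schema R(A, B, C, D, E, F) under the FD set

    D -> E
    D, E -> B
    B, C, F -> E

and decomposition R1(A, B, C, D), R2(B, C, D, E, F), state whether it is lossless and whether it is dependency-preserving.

Lossless test: (B, C, D)⁺ = {B, C, D, E}, which is a superkey of neither fragment — lossy.
Dependency preservation: every FD's attributes lie within a single fragment, so each can be enforced locally — preserved.

lossy but dependency-preserving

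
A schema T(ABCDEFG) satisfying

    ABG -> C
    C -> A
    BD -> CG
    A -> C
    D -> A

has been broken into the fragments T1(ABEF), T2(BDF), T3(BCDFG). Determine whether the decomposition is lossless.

Chase test. Columns are ABCDEFG; row i has aⱼ where attribute j ∈ Ti, else bᵢⱼ.
Initial tableau (one row per fragment):
  row 1: a1 a2 b13 b14 a5 a6 b17
  row 2: b21 a2 b23 a4 b25 a6 b27
  row 3: b31 a2 a3 a4 b35 a6 a7
Rows 2 and 3 agree on BD; apply BD→CG and equate their CG entries.
Rows 2 and 3 agree on D; apply D→A and equate their A entries.
No row becomes fully distinguished — the join is lossy.

No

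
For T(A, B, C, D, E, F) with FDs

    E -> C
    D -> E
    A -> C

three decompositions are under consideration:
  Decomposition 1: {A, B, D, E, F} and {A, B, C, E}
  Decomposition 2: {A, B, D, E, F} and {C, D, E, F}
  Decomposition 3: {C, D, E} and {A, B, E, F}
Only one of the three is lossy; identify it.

Decomposition 3

Decomposition 1: common = {A, B, E}, closure = {A, B, C, E} → lossless.
Decomposition 2: common = {D, E, F}, closure = {C, D, E, F} → lossless.
Decomposition 3: common = {E}, closure = {C, E} → lossy.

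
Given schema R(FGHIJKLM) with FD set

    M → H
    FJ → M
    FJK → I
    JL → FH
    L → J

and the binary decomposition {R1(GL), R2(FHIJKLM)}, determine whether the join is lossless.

Common attributes: R1 ∩ R2 = {L}.
Closure of {L}: L → J applies, adding J; JL → FH applies, adding FH; FJ → M applies, adding M. So (L)⁺ = {FHJLM}.
The closure contains neither all of R1 = {GL} nor all of R2 = {FHIJKLM}, so the common attributes are not a superkey of either fragment. The join is lossy.

No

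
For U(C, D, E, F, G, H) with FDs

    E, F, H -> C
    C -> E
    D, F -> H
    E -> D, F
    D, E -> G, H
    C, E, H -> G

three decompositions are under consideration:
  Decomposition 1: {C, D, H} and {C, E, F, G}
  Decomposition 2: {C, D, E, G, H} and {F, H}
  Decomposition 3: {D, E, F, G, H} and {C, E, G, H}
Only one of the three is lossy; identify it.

Decomposition 2

Decomposition 1: common = {C}, closure = {C, D, E, F, G, H} → lossless.
Decomposition 2: common = {H}, closure = {H} → lossy.
Decomposition 3: common = {E, G, H}, closure = {C, D, E, F, G, H} → lossless.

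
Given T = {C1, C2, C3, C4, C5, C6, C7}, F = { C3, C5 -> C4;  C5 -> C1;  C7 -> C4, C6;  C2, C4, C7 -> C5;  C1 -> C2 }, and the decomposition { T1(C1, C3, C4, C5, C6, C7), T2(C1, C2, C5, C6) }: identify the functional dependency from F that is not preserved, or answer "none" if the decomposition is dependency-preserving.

C2, C4, C7 -> C5

Check C2, C4, C7 → C5: no single fragment contains all of {C2, C4, C5, C7}, and the restricted closure of {C2, C4, C7} across the fragments never reaches {C5}.
C3, C5 → C4 is preserved.
C5 → C1 is preserved.
C7 → C4, C6 is preserved.
C1 → C2 is preserved.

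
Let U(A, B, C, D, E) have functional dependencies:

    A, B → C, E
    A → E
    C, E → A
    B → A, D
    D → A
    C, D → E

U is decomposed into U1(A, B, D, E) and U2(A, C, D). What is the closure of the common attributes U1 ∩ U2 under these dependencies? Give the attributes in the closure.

A, D, E

U1 ∩ U2 = {A, D}.
A → E applies, adding E
Closure: {A, D, E}.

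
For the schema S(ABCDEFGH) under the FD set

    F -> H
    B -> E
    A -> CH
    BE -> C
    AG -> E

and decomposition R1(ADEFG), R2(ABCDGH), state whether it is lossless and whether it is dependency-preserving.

lossy and not dependency-preserving

Lossless test: (ADG)⁺ = {ACDEGH}, which is a superkey of neither fragment — lossy.
Dependency preservation: the restricted closure of {F} across the fragments never reaches {H}, so F → H cannot be enforced without a join — not preserved.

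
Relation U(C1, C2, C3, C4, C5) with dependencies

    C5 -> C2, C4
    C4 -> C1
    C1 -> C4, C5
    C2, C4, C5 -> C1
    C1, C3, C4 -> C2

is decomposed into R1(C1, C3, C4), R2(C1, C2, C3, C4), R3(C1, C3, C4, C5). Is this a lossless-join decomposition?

Chase test. Columns are C1, C2, C3, C4, C5; row i has aⱼ where attribute j ∈ Ri, else bᵢⱼ.
Initial tableau (one row per fragment):
  row 1: a1 b12 a3 a4 b15
  row 2: a1 a2 a3 a4 b25
  row 3: a1 b32 a3 a4 a5
Rows 1 and 2 agree on C1; apply C1→C4, C5 and equate their C4, C5 entries.
Rows 1 and 3 agree on C1; apply C1→C4, C5 and equate their C4, C5 entries.
Rows 1 and 2 agree on C1, C3, C4; apply C1, C3, C4→C2 and equate their C2 entries.
Rows 1 and 3 agree on C1, C3, C4; apply C1, C3, C4→C2 and equate their C2 entries.
Row 1 is now all distinguished symbols — the join is lossless.

Yes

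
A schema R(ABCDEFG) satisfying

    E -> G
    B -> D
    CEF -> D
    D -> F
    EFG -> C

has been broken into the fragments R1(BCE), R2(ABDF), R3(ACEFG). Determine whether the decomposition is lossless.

No

Chase test. Columns are ABCDEFG; row i has aⱼ where attribute j ∈ Ri, else bᵢⱼ.
Initial tableau (one row per fragment):
  row 1: b11 a2 a3 b14 a5 b16 b17
  row 2: a1 a2 b23 a4 b25 a6 b27
  row 3: a1 b32 a3 b34 a5 a6 a7
Rows 1 and 3 agree on E; apply E→G and equate their G entries.
Rows 1 and 2 agree on B; apply B→D and equate their D entries.
Rows 1 and 2 agree on D; apply D→F and equate their F entries.
Rows 1 and 3 agree on CEF; apply CEF→D and equate their D entries.
No row becomes fully distinguished — the join is lossy.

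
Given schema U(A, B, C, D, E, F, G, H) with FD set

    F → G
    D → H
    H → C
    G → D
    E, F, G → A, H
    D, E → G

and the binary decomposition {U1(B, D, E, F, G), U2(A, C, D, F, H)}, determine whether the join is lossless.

No

Common attributes: U1 ∩ U2 = {D, F}.
Closure of {D, F}: F → G applies, adding G; D → H applies, adding H; H → C applies, adding C. So (D, F)⁺ = {C, D, F, G, H}.
The closure contains neither all of U1 = {B, D, E, F, G} nor all of U2 = {A, C, D, F, H}, so the common attributes are not a superkey of either fragment. The join is lossy.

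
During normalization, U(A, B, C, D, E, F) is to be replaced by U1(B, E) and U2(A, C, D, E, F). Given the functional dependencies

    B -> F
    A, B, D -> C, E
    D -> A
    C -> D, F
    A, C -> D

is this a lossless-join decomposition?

No

Common attributes: U1 ∩ U2 = {E}.
No dependency enlarges {E}, so (E)⁺ = {E}.
The closure contains neither all of U1 = {B, E} nor all of U2 = {A, C, D, E, F}, so the common attributes are not a superkey of either fragment. The join is lossy.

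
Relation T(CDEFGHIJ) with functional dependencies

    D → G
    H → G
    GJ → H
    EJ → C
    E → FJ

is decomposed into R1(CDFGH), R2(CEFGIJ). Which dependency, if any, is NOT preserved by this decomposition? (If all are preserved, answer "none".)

GJ → H

Check GJ → H: no single fragment contains all of {GHJ}, and the restricted closure of {GJ} across the fragments never reaches {H}.
D → G is preserved.
H → G is preserved.
EJ → C is preserved.
E → FJ is preserved.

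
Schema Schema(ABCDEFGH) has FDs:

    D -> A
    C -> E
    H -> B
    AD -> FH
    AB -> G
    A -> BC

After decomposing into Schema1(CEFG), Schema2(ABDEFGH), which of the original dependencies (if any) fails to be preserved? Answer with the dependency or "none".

Check A → BC: no single fragment contains all of {ABC}, and the restricted closure of {A} across the fragments never reaches {BC}.
D → A is preserved.
C → E is preserved.
H → B is preserved.
AD → FH is preserved.
AB → G is preserved.

A -> BC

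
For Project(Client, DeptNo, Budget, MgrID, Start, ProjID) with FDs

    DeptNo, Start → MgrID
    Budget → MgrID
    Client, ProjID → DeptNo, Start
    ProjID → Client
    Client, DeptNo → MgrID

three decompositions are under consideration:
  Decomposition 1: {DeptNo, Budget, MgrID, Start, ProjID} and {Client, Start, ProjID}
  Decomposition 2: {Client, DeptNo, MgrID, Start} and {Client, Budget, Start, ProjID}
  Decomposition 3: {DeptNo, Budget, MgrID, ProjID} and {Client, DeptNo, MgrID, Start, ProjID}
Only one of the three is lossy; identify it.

Decomposition 1: common = {Start, ProjID}, closure = {Client, DeptNo, MgrID, Start, ProjID} → lossless.
Decomposition 2: common = {Client, Start}, closure = {Client, Start} → lossy.
Decomposition 3: common = {DeptNo, MgrID, ProjID}, closure = {Client, DeptNo, MgrID, Start, ProjID} → lossless.

Decomposition 2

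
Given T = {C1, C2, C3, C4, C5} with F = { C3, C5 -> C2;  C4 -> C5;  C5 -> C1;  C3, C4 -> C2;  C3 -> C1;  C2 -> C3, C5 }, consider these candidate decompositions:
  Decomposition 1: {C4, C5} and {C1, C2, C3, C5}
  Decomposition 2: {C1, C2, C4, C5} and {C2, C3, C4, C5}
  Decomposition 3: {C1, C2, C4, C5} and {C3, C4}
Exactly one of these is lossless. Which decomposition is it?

Decomposition 1: common = {C5}, closure = {C1, C5} → lossy.
Decomposition 2: common = {C2, C4, C5}, closure = {C1, C2, C3, C4, C5} → lossless.
Decomposition 3: common = {C4}, closure = {C1, C4, C5} → lossy.

Decomposition 2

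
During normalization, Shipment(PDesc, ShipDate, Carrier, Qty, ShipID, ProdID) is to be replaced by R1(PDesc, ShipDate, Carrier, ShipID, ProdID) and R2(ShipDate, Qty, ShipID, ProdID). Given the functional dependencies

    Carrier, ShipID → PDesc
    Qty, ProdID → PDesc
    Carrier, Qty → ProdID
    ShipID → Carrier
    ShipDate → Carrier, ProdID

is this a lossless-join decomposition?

Yes

Common attributes: R1 ∩ R2 = {ShipDate, ShipID, ProdID}.
Closure of {ShipDate, ShipID, ProdID}: ShipID → Carrier applies, adding Carrier; Carrier, ShipID → PDesc applies, adding PDesc. So (ShipDate, ShipID, ProdID)⁺ = {PDesc, ShipDate, Carrier, ShipID, ProdID}.
This closure contains every attribute of R1, so R1 ∩ R2 → R1. The join is lossless.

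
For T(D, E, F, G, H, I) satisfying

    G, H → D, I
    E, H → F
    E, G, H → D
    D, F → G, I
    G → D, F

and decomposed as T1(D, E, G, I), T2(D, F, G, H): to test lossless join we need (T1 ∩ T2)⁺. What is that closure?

D, F, G, I

T1 ∩ T2 = {D, G}.
G → D, F applies, adding F
D, F → G, I applies, adding I
Closure: {D, F, G, I}.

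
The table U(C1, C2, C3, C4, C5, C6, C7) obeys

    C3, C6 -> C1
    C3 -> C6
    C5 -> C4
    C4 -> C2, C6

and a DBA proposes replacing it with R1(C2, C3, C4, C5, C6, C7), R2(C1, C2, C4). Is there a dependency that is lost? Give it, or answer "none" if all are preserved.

C3, C6 -> C1

Check C3, C6 → C1: no single fragment contains all of {C1, C3, C6}, and the restricted closure of {C3, C6} across the fragments never reaches {C1}.
C3 → C6 is preserved.
C5 → C4 is preserved.
C4 → C2, C6 is preserved.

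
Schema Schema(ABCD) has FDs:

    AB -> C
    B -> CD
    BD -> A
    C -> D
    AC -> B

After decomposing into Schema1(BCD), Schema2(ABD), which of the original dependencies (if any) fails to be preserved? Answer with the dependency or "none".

Check AC → B: no single fragment contains all of {ABC}, and the restricted closure of {AC} across the fragments never reaches {B}.
AB → C is preserved.
B → CD is preserved.
BD → A is preserved.
C → D is preserved.

AC -> B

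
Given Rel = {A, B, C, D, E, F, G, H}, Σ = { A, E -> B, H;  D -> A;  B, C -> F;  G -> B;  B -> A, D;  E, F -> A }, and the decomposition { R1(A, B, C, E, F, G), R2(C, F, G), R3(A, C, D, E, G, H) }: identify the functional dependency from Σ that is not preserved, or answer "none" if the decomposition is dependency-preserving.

B -> A, D

Check B → A, D: no single fragment contains all of {A, B, D}, and the restricted closure of {B} across the fragments never reaches {A, D}.
A, E → B, H is preserved.
D → A is preserved.
B, C → F is preserved.
G → B is preserved.
E, F → A is preserved.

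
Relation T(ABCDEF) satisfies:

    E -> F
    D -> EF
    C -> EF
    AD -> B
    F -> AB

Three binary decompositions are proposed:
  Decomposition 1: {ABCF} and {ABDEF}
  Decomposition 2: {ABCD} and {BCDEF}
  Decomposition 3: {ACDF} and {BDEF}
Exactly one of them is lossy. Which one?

Decomposition 1: common = {ABF}, closure = {ABF} → lossy.
Decomposition 2: common = {BCD}, closure = {ABCDEF} → lossless.
Decomposition 3: common = {DF}, closure = {ABDEF} → lossless.

Decomposition 1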